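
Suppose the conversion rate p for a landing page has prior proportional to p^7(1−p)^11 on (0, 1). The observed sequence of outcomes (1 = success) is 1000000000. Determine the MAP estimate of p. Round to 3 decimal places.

The prior density ∝ p^7(1−p)^11 is the kernel of Beta(8, 12).
Data: 1 success in 10 trials (from the sequence). The binomial likelihood contributes p(1−p)^9, so the posterior is Beta(8+1, 12+9) = Beta(9, 21).
For Beta(a, b) with a, b > 1 the mode is (a−1)/(a+b−2) = 8/28 ≈ 0.286.

p̂_MAP = 0.286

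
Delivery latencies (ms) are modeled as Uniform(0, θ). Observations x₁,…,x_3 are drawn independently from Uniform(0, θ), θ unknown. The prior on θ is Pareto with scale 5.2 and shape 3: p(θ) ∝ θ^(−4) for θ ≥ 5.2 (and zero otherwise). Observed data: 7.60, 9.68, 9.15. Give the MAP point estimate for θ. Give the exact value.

θ̂_MAP = 9.68

The Uniform(0, θ) likelihood is θ^(−n) for θ ≥ max(xᵢ), zero otherwise. Here max(xᵢ) = 9.68.
Posterior ∝ θ^(−4) · θ^(−3) = θ^(−7) on θ ≥ max(5.2, 9.68) = 9.68.
This density is strictly decreasing in θ, so the posterior mode lies at the lower boundary of the support.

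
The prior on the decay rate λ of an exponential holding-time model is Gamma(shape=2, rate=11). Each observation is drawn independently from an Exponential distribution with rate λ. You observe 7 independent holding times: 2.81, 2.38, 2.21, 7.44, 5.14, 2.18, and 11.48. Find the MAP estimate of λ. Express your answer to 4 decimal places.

λ̂_MAP = 0.1792

The Exponential(rate=λ) likelihood is ∝ λ^n e^(−λΣtᵢ). Here n = 7 and Σtᵢ = 2.81 + 2.38 + 2.21 + 7.44 + 5.14 + 2.18 + 11.48 = 33.64.
Posterior ∝ λe^(−11λ) · λ^7e^(−33.64λ) = λ^8e^(−44.64λ), i.e. Gamma(9, 44.64).
Mode = (a−1)/b = 8/44.64 ≈ 0.1792.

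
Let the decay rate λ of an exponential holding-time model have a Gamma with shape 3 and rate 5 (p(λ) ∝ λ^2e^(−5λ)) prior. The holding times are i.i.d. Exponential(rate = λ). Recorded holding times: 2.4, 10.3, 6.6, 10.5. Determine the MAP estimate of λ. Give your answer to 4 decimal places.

The Exponential(rate=λ) likelihood is ∝ λ^n e^(−λΣtᵢ). Here n = 4 and Σtᵢ = 2.4 + 10.3 + 6.6 + 10.5 = 29.8.
Posterior ∝ λ^2e^(−5λ) · λ^4e^(−29.8λ) = λ^6e^(−34.8λ), i.e. Gamma(7, 34.8).
Mode = (a−1)/b = 6/34.8 ≈ 0.1724.

λ̂_MAP = 0.1724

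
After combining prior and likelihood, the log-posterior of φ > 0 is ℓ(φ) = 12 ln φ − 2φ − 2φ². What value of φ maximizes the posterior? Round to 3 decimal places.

φ̂_MAP = 1.500

ℓ'(φ) = 12/φ − 2 − 4φ. Setting this to zero and multiplying by φ: 4φ² + 2φ − 12 = 0.
φ = (−2 + √(2² + 4·4·12)) / (2·4) = (−2 + √196) / 8 = (−2 + 14)/8 = 3/2.
ℓ''(φ) = −12/φ² − 4 < 0, confirming a maximum.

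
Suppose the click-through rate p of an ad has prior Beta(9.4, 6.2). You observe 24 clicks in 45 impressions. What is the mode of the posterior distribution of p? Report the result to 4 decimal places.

Prior: Beta(9.4, 6.2).
Data: 24 successes in 45 trials. The binomial likelihood contributes p^24(1−p)^21, so the posterior is Beta(9.4+24, 6.2+21) = Beta(33.4, 27.2).
For Beta(a, b) with a, b > 1 the mode is (a−1)/(a+b−2) = 32.4/58.6 ≈ 0.5529.

p̂_MAP = 0.5529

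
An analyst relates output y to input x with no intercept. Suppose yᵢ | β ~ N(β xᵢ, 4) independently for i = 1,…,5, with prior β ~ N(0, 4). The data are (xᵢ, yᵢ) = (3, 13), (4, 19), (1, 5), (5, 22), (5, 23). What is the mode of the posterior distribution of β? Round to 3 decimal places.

β̂_MAP = 4.481

log p(β | y) = −Σ(yᵢ − βxᵢ)²/(2·4) − β²/(2·4) + const.
Setting the derivative to zero: Σxᵢ(yᵢ − βxᵢ)/4 − β/4 = 0, so β = Σxᵢyᵢ / (Σxᵢ² + σ²/τ²).
Σxᵢyᵢ = 3·13 + 4·19 + 1·5 + 5·22 + 5·23 = 345; Σxᵢ² = 76; σ²/τ² = 1.
β̂_MAP = 345 / (76 + 1) = 345/77 ≈ 4.481.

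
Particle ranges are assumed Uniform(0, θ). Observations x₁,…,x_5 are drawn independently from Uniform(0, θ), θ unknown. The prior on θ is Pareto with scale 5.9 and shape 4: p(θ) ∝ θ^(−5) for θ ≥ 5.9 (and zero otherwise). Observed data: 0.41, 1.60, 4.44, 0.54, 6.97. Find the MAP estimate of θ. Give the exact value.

The Uniform(0, θ) likelihood is θ^(−n) for θ ≥ max(xᵢ), zero otherwise. Here max(xᵢ) = 6.97.
Posterior ∝ θ^(−5) · θ^(−5) = θ^(−10) on θ ≥ max(5.9, 6.97) = 6.97.
This density is strictly decreasing in θ, so the posterior mode lies at the lower boundary of the support.

θ̂_MAP = 6.97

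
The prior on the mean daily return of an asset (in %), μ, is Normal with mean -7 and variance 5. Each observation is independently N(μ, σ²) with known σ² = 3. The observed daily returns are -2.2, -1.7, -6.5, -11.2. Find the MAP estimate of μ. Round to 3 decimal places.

n = 4; x̄ = ((-2.2) + (-1.7) + (-6.5) + (-11.2))/4 = -21.6/4 = -5.4.
For a Normal prior and Normal likelihood with known variance, the posterior is Normal; its mode equals its mean, the precision-weighted average.
Prior precision 1/σ₀² = 1/5 = 0.2; data precision n/σ² = 4/3.
μ̂ = (0.2·(-7) + (4/3)·(-5.4)) / (0.2 + 4/3) = (-8.6)/(23/15) = -129/23 ≈ -5.609.

μ̂_MAP = -5.609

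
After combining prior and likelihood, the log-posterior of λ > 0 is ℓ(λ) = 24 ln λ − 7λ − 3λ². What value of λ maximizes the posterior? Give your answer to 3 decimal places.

ℓ'(λ) = 24/λ − 7 − 6λ. Setting this to zero and multiplying by λ: 6λ² + 7λ − 24 = 0.
λ = (−7 + √(7² + 4·6·24)) / (2·6) = (−7 + √625) / 12 = (−7 + 25)/12 = 3/2.
ℓ''(λ) = −24/λ² − 6 < 0, confirming a maximum.

λ̂_MAP = 1.500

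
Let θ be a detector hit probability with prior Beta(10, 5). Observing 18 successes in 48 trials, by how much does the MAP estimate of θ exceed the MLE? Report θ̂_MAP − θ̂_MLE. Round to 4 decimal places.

Posterior is Beta(28, 35); MAP = (28−1)/(63−2) = 27/61 ≈ 0.44262.
MLE ignores the prior: θ̂_MLE = k/n = 18/48 ≈ 0.37500.
Difference = 27/61 − 18/48 = 33/488 ≈ 0.0676.

MAP − MLE = 0.0676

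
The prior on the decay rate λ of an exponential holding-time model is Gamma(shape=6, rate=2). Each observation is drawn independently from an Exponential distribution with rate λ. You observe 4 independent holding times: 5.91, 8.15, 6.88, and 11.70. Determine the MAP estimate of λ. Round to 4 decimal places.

The Exponential(rate=λ) likelihood is ∝ λ^n e^(−λΣtᵢ). Here n = 4 and Σtᵢ = 5.91 + 8.15 + 6.88 + 11.70 = 32.64.
Posterior ∝ λ^5e^(−2λ) · λ^4e^(−32.64λ) = λ^9e^(−34.64λ), i.e. Gamma(10, 34.64).
Mode = (a−1)/b = 9/34.64 ≈ 0.2598.

λ̂_MAP = 0.2598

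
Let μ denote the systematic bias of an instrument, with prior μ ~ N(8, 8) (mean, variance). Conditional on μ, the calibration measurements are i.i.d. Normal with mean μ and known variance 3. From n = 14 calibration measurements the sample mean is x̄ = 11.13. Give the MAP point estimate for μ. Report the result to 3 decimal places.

n = 14, x̄ = 11.13.
For a Normal prior and Normal likelihood with known variance, the posterior is Normal; its mode equals its mean, the precision-weighted average.
Prior precision 1/σ₀² = 1/8 = 0.125; data precision n/σ² = 14/3.
μ̂ = (0.125·8 + (14/3)·11.13) / (0.125 + 14/3) = 52.94/(115/24) = 31764/2875 ≈ 11.048.

μ̂_MAP = 11.048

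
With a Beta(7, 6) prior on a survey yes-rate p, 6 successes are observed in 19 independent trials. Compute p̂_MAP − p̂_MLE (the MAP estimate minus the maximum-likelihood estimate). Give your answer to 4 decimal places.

Posterior is Beta(13, 19); MAP = (13−1)/(32−2) = 12/30 ≈ 0.40000.
MLE ignores the prior: p̂_MLE = k/n = 6/19 ≈ 0.31579.
Difference = 12/30 − 6/19 = 8/95 ≈ 0.0842.

MAP − MLE = 0.0842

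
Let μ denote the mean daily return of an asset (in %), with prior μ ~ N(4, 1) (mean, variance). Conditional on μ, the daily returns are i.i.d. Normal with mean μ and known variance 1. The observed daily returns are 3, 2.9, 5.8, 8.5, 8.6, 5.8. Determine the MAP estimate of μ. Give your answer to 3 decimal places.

μ̂_MAP = 5.514

n = 6; x̄ = (3 + 2.9 + 5.8 + 8.5 + 8.6 + 5.8)/6 = 34.6/6 = 173/30 ≈ 5.7667.
For a Normal prior and Normal likelihood with known variance, the posterior is Normal; its mode equals its mean, the precision-weighted average.
Prior precision 1/σ₀² = 1/1 = 1; data precision n/σ² = 6/1 = 6.
μ̂ = (1·4 + 6·(173/30)) / (1 + 6) = 38.6/7 = 193/35 ≈ 5.514.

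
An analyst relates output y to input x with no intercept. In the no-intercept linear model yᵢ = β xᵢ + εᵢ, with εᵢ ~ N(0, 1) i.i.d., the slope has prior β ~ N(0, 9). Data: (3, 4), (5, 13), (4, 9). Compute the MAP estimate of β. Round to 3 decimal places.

β̂_MAP = 2.255

log p(β | y) = −Σ(yᵢ − βxᵢ)²/(2·1) − β²/(2·9) + const.
Setting the derivative to zero: Σxᵢ(yᵢ − βxᵢ)/1 − β/9 = 0, so β = Σxᵢyᵢ / (Σxᵢ² + σ²/τ²).
Σxᵢyᵢ = 3·4 + 5·13 + 4·9 = 113; Σxᵢ² = 50; σ²/τ² = 1/9.
β̂_MAP = 113 / (50 + 1/9) = 113/(451/9) = 1017/451 ≈ 2.255.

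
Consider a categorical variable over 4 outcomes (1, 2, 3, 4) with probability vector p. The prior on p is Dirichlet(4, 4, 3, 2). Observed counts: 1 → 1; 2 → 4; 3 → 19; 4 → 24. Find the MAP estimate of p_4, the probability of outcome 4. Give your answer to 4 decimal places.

MAP estimate: 0.4386

The posterior is Dirichlet(αᵢ + nᵢ) = Dirichlet(5, 8, 22, 26).
For a Dirichlet(a₁,…,a_K) with all aᵢ > 1, the mode has j-th component (aⱼ − 1)/(Σaᵢ − K).
Here Σaᵢ = 61 and K = 4, so p_4 = (26 − 1)/(61 − 4) = 25/57 ≈ 0.4386.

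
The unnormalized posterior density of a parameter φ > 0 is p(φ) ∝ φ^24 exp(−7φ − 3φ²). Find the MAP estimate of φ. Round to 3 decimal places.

φ̂_MAP = 1.500

ℓ'(φ) = 24/φ − 7 − 6φ. Setting this to zero and multiplying by φ: 6φ² + 7φ − 24 = 0.
φ = (−7 + √(7² + 4·6·24)) / (2·6) = (−7 + √625) / 12 = (−7 + 25)/12 = 3/2.
ℓ''(φ) = −24/φ² − 6 < 0, confirming a maximum.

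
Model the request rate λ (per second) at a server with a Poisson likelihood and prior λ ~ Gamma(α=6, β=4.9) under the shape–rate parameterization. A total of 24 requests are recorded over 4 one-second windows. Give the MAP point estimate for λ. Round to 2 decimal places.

Σxᵢ = 24, n = 4.
Posterior ∝ λ^5e^(−4.9λ) · λ^24e^(−4λ) = λ^29e^(−8.9λ), i.e. Gamma(shape=30, rate=8.9).
The mode of a Gamma(a, b) with a ≥ 1 (shape–rate) is (a−1)/b = 29/8.9 ≈ 3.26.

λ̂_MAP = 3.26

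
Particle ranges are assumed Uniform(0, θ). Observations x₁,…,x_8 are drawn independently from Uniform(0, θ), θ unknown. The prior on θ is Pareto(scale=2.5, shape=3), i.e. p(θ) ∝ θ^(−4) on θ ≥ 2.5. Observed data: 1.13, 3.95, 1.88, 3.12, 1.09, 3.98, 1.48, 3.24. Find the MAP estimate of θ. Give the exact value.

The Uniform(0, θ) likelihood is θ^(−n) for θ ≥ max(xᵢ), zero otherwise. Here max(xᵢ) = 3.98.
Posterior ∝ θ^(−4) · θ^(−8) = θ^(−12) on θ ≥ max(2.5, 3.98) = 3.98.
This density is strictly decreasing in θ, so the posterior mode lies at the lower boundary of the support.

θ̂_MAP = 3.98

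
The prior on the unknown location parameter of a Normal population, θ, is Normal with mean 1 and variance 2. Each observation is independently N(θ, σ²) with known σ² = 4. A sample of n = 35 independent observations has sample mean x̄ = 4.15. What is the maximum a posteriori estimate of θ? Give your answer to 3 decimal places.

θ̂_MAP = 3.980

n = 35, x̄ = 4.15.
For a Normal prior and Normal likelihood with known variance, the posterior is Normal; its mode equals its mean, the precision-weighted average.
Prior precision 1/σ₀² = 1/2 = 0.5; data precision n/σ² = 35/4 = 8.75.
θ̂ = (0.5·1 + 8.75·4.15) / (0.5 + 8.75) = 36.8125/9.25 = 589/148 ≈ 3.980.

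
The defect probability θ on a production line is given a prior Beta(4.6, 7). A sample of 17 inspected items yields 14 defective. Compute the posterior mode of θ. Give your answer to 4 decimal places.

θ̂_MAP = 0.6617

Prior: Beta(4.6, 7).
Data: 14 successes in 17 trials. The binomial likelihood contributes θ^14(1−θ)^3, so the posterior is Beta(4.6+14, 7+3) = Beta(18.6, 10).
For Beta(a, b) with a, b > 1 the mode is (a−1)/(a+b−2) = 17.6/26.6 ≈ 0.6617.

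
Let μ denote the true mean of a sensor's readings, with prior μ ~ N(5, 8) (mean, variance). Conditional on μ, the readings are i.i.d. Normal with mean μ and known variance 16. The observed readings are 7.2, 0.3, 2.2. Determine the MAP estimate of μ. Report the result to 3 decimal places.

n = 3; x̄ = (7.2 + 0.3 + 2.2)/3 = 9.7/3 = 97/30 ≈ 3.2333.
For a Normal prior and Normal likelihood with known variance, the posterior is Normal; its mode equals its mean, the precision-weighted average.
Prior precision 1/σ₀² = 1/8 = 0.125; data precision n/σ² = 3/16 = 0.1875.
μ̂ = (0.125·5 + 0.1875·(97/30)) / (0.125 + 0.1875) = 1.23125/0.3125 = 3.940.

μ̂_MAP = 3.940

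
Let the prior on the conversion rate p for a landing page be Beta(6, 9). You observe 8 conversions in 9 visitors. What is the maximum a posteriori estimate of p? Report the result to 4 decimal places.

p̂_MAP = 0.5909

Prior: Beta(6, 9).
Data: 8 successes in 9 trials. The binomial likelihood contributes p^8(1−p)^1, so the posterior is Beta(6+8, 9+1) = Beta(14, 10).
For Beta(a, b) with a, b > 1 the mode is (a−1)/(a+b−2) = 13/22 ≈ 0.5909.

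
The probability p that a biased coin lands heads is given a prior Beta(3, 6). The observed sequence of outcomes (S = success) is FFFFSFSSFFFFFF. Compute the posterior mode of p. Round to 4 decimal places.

Prior: Beta(3, 6).
Data: 3 successes in 14 trials (from the sequence). The binomial likelihood contributes p^3(1−p)^11, so the posterior is Beta(3+3, 6+11) = Beta(6, 17).
For Beta(a, b) with a, b > 1 the mode is (a−1)/(a+b−2) = 5/21 ≈ 0.2381.

p̂_MAP = 0.2381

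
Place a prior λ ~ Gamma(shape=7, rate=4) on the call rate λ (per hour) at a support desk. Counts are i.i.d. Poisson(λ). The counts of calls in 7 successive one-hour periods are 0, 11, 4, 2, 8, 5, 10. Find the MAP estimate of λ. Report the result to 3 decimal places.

λ̂_MAP = 4.182

Σxᵢ = 0+11+4+2+8+5+10 = 40, with n = 7.
Posterior ∝ λ^6e^(−4λ) · λ^40e^(−7λ) = λ^46e^(−11λ), i.e. Gamma(shape=47, rate=11).
The mode of a Gamma(a, b) with a ≥ 1 (shape–rate) is (a−1)/b = 46/11 ≈ 4.182.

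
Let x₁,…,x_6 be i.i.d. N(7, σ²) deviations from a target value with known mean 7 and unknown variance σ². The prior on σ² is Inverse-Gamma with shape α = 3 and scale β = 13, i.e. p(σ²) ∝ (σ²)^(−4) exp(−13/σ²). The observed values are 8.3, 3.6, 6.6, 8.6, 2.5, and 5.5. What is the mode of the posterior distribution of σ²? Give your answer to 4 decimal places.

σ̂²_MAP = 4.6050

Sum of squared deviations about the known mean: SS = (8.3−7)² + (3.6−7)² + (6.6−7)² + (8.6−7)² + (2.5−7)² + (5.5−7)² = 38.47.
The Normal likelihood contributes (σ²)^(−n/2) exp(−SS/(2σ²)), so the posterior is Inverse-Gamma(α + n/2, β + SS/2) = Inverse-Gamma(6, 32.235).
The mode of Inverse-Gamma(a, b) is b/(a+1) = 32.235/7 ≈ 4.6050.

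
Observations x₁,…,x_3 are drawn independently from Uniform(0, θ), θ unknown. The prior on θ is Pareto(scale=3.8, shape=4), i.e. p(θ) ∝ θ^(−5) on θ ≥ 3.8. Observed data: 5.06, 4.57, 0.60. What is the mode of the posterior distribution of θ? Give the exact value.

θ̂_MAP = 5.06

The Uniform(0, θ) likelihood is θ^(−n) for θ ≥ max(xᵢ), zero otherwise. Here max(xᵢ) = 5.06.
Posterior ∝ θ^(−5) · θ^(−3) = θ^(−8) on θ ≥ max(3.8, 5.06) = 5.06.
This density is strictly decreasing in θ, so the posterior mode lies at the lower boundary of the support.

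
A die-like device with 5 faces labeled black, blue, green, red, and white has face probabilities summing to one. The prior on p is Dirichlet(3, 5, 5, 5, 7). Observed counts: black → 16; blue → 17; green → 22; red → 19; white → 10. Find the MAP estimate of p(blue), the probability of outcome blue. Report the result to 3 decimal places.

The posterior is Dirichlet(αᵢ + nᵢ) = Dirichlet(19, 22, 27, 24, 17).
For a Dirichlet(a₁,…,a_K) with all aᵢ > 1, the mode has j-th component (aⱼ − 1)/(Σaᵢ − K).
Here Σaᵢ = 109 and K = 5, so p(blue) = (22 − 1)/(109 − 5) = 21/104 ≈ 0.202.

MAP estimate of p(blue) = 0.202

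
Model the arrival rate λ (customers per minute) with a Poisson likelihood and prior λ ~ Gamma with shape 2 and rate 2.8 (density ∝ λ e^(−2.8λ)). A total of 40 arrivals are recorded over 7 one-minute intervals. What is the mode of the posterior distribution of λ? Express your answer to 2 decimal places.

Σxᵢ = 40, n = 7.
Posterior ∝ λe^(−2.8λ) · λ^40e^(−7λ) = λ^41e^(−9.8λ), i.e. Gamma(shape=42, rate=9.8).
The mode of a Gamma(a, b) with a ≥ 1 (shape–rate) is (a−1)/b = 41/9.8 ≈ 4.18.

λ̂_MAP = 4.18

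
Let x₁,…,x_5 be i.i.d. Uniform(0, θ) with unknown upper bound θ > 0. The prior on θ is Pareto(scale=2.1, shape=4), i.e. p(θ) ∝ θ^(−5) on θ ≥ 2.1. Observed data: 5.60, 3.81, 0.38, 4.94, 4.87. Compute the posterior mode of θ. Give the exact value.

θ̂_MAP = 5.60

The Uniform(0, θ) likelihood is θ^(−n) for θ ≥ max(xᵢ), zero otherwise. Here max(xᵢ) = 5.60.
Posterior ∝ θ^(−5) · θ^(−5) = θ^(−10) on θ ≥ max(2.1, 5.60) = 5.60.
This density is strictly decreasing in θ, so the posterior mode lies at the lower boundary of the support.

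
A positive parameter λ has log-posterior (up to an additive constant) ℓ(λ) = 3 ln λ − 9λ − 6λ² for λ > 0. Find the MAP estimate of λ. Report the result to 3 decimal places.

λ̂_MAP = 0.250

ℓ'(λ) = 3/λ − 9 − 12λ. Setting this to zero and multiplying by λ: 12λ² + 9λ − 3 = 0.
λ = (−9 + √(9² + 4·12·3)) / (2·12) = (−9 + √225) / 24 = (−9 + 15)/24 = 1/4.
ℓ''(λ) = −3/λ² − 12 < 0, confirming a maximum.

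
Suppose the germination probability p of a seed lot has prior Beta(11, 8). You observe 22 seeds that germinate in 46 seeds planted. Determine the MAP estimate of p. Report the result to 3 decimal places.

Prior: Beta(11, 8).
Data: 22 successes in 46 trials. The binomial likelihood contributes p^22(1−p)^24, so the posterior is Beta(11+22, 8+24) = Beta(33, 32).
For Beta(a, b) with a, b > 1 the mode is (a−1)/(a+b−2) = 32/63 ≈ 0.508.

p̂_MAP = 0.508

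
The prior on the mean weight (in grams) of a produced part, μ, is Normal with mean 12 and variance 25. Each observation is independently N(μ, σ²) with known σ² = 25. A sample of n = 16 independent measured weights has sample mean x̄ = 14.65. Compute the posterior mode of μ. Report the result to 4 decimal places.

μ̂_MAP = 14.4941

n = 16, x̄ = 14.65.
For a Normal prior and Normal likelihood with known variance, the posterior is Normal; its mode equals its mean, the precision-weighted average.
Prior precision 1/σ₀² = 1/25 = 0.04; data precision n/σ² = 16/25 = 0.64.
μ̂ = (0.04·12 + 0.64·14.65) / (0.04 + 0.64) = 9.856/0.68 = 1232/85 ≈ 14.4941.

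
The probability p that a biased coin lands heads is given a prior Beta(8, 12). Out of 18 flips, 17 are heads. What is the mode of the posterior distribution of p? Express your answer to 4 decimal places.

Prior: Beta(8, 12).
Data: 17 successes in 18 trials. The binomial likelihood contributes p^17(1−p)^1, so the posterior is Beta(8+17, 12+1) = Beta(25, 13).
For Beta(a, b) with a, b > 1 the mode is (a−1)/(a+b−2) = 24/36 ≈ 0.6667.

p̂_MAP = 0.6667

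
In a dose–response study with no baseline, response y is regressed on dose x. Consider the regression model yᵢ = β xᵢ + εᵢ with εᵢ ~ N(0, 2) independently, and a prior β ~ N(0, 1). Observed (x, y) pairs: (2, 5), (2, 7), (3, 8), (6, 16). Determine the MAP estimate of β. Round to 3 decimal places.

log p(β | y) = −Σ(yᵢ − βxᵢ)²/(2·2) − β²/(2·1) + const.
Setting the derivative to zero: Σxᵢ(yᵢ − βxᵢ)/2 − β/1 = 0, so β = Σxᵢyᵢ / (Σxᵢ² + σ²/τ²).
Σxᵢyᵢ = 2·5 + 2·7 + 3·8 + 6·16 = 144; Σxᵢ² = 53; σ²/τ² = 2.
β̂_MAP = 144 / (53 + 2) = 144/55 ≈ 2.618.

β̂_MAP = 2.618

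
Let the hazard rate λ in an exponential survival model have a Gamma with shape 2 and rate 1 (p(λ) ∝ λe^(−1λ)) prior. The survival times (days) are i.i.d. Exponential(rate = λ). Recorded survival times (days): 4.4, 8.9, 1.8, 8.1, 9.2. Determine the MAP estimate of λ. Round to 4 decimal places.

The Exponential(rate=λ) likelihood is ∝ λ^n e^(−λΣtᵢ). Here n = 5 and Σtᵢ = 4.4 + 8.9 + 1.8 + 8.1 + 9.2 = 32.4.
Posterior ∝ λe^(−1λ) · λ^5e^(−32.4λ) = λ^6e^(−33.4λ), i.e. Gamma(7, 33.4).
Mode = (a−1)/b = 6/33.4 ≈ 0.1796.

λ̂_MAP = 0.1796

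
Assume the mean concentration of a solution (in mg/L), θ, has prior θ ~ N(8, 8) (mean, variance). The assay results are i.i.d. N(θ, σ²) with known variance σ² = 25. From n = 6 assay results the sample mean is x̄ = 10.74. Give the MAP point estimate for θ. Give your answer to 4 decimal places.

n = 6, x̄ = 10.74.
For a Normal prior and Normal likelihood with known variance, the posterior is Normal; its mode equals its mean, the precision-weighted average.
Prior precision 1/σ₀² = 1/8 = 0.125; data precision n/σ² = 6/25 = 0.24.
θ̂ = (0.125·8 + 0.24·10.74) / (0.125 + 0.24) = 3.5776/0.365 = 17888/1825 ≈ 9.8016.

θ̂_MAP = 9.8016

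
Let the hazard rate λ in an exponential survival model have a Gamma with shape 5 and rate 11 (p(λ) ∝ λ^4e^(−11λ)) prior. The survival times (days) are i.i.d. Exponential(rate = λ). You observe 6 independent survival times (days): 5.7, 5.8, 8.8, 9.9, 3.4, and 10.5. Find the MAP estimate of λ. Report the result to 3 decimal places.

The Exponential(rate=λ) likelihood is ∝ λ^n e^(−λΣtᵢ). Here n = 6 and Σtᵢ = 5.7 + 5.8 + 8.8 + 9.9 + 3.4 + 10.5 = 44.1.
Posterior ∝ λ^4e^(−11λ) · λ^6e^(−44.1λ) = λ^10e^(−55.1λ), i.e. Gamma(11, 55.1).
Mode = (a−1)/b = 10/55.1 ≈ 0.181.

λ̂_MAP = 0.181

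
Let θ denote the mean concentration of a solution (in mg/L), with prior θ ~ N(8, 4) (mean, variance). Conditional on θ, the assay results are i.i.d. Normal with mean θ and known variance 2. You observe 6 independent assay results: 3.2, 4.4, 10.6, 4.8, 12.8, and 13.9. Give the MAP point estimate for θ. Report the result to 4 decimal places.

n = 6; x̄ = (3.2 + 4.4 + 10.6 + 4.8 + 12.8 + 13.9)/6 = 49.7/6 = 497/60 ≈ 8.2833.
For a Normal prior and Normal likelihood with known variance, the posterior is Normal; its mode equals its mean, the precision-weighted average.
Prior precision 1/σ₀² = 1/4 = 0.25; data precision n/σ² = 6/2 = 3.
θ̂ = (0.25·8 + 3·(497/60)) / (0.25 + 3) = 26.85/3.25 = 537/65 ≈ 8.2615.

θ̂_MAP = 8.2615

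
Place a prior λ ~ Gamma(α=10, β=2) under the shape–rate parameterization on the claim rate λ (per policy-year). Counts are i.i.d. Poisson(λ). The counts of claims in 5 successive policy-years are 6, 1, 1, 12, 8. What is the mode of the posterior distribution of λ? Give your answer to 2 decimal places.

λ̂_MAP = 5.29

Σxᵢ = 6+1+1+12+8 = 28, with n = 5.
Posterior ∝ λ^9e^(−2λ) · λ^28e^(−5λ) = λ^37e^(−7λ), i.e. Gamma(shape=38, rate=7).
The mode of a Gamma(a, b) with a ≥ 1 (shape–rate) is (a−1)/b = 37/7 ≈ 5.29.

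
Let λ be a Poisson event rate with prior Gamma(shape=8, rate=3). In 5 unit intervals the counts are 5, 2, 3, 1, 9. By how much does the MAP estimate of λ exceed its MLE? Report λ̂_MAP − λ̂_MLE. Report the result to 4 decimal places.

MAP − MLE = -0.6250

Σxᵢ = 20. Posterior is Gamma(28, 8); MAP = (28−1)/8 = 27/8 ≈ 3.37500.
MLE = x̄ = 20/5 ≈ 4.00000.
Difference = 27/8 − 20/5 = -5/8 ≈ -0.6250.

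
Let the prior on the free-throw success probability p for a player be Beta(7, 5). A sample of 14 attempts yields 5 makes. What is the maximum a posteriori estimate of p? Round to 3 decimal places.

p̂_MAP = 0.458

Prior: Beta(7, 5).
Data: 5 successes in 14 trials. The binomial likelihood contributes p^5(1−p)^9, so the posterior is Beta(7+5, 5+9) = Beta(12, 14).
For Beta(a, b) with a, b > 1 the mode is (a−1)/(a+b−2) = 11/24 ≈ 0.458.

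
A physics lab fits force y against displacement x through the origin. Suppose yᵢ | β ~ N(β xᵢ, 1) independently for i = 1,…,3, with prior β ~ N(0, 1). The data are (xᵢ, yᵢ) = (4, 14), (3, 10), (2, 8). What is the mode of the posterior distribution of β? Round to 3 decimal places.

β̂_MAP = 3.400

log p(β | y) = −Σ(yᵢ − βxᵢ)²/(2·1) − β²/(2·1) + const.
Setting the derivative to zero: Σxᵢ(yᵢ − βxᵢ)/1 − β/1 = 0, so β = Σxᵢyᵢ / (Σxᵢ² + σ²/τ²).
Σxᵢyᵢ = 4·14 + 3·10 + 2·8 = 102; Σxᵢ² = 29; σ²/τ² = 1.
β̂_MAP = 102 / (29 + 1) = 102/30 ≈ 3.400.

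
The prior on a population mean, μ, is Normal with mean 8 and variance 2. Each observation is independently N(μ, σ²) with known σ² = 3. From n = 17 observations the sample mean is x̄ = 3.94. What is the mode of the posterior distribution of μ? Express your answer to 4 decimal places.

μ̂_MAP = 4.2692

n = 17, x̄ = 3.94.
For a Normal prior and Normal likelihood with known variance, the posterior is Normal; its mode equals its mean, the precision-weighted average.
Prior precision 1/σ₀² = 1/2 = 0.5; data precision n/σ² = 17/3.
μ̂ = (0.5·8 + (17/3)·3.94) / (0.5 + 17/3) = (3949/150)/(37/6) = 3949/925 ≈ 4.2692.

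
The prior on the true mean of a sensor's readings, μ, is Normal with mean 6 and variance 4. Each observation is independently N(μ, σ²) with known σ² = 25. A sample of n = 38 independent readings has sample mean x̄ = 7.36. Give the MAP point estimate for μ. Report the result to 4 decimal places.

μ̂_MAP = 7.1679

n = 38, x̄ = 7.36.
For a Normal prior and Normal likelihood with known variance, the posterior is Normal; its mode equals its mean, the precision-weighted average.
Prior precision 1/σ₀² = 1/4 = 0.25; data precision n/σ² = 38/25 = 1.52.
μ̂ = (0.25·6 + 1.52·7.36) / (0.25 + 1.52) = 12.6872/1.77 = 31718/4425 ≈ 7.1679.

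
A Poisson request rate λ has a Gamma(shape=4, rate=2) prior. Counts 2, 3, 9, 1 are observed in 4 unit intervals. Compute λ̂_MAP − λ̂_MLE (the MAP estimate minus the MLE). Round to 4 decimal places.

MAP − MLE = -0.7500

Σxᵢ = 15. Posterior is Gamma(19, 6); MAP = (19−1)/6 = 18/6 ≈ 3.00000.
MLE = x̄ = 15/4 ≈ 3.75000.
Difference = 18/6 − 15/4 = -3/4 ≈ -0.7500.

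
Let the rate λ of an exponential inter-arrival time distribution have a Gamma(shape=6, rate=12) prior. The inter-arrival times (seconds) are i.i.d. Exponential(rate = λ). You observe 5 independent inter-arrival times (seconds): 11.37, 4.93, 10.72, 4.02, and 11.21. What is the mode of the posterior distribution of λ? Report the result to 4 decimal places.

λ̂_MAP = 0.1843

The Exponential(rate=λ) likelihood is ∝ λ^n e^(−λΣtᵢ). Here n = 5 and Σtᵢ = 11.37 + 4.93 + 10.72 + 4.02 + 11.21 = 42.25.
Posterior ∝ λ^5e^(−12λ) · λ^5e^(−42.25λ) = λ^10e^(−54.25λ), i.e. Gamma(11, 54.25).
Mode = (a−1)/b = 10/54.25 ≈ 0.1843.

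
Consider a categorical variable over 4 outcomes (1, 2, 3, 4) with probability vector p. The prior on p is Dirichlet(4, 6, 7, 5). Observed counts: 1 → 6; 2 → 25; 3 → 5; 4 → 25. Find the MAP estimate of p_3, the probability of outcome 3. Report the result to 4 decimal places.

MAP estimate: 0.1392

The posterior is Dirichlet(αᵢ + nᵢ) = Dirichlet(10, 31, 12, 30).
For a Dirichlet(a₁,…,a_K) with all aᵢ > 1, the mode has j-th component (aⱼ − 1)/(Σaᵢ − K).
Here Σaᵢ = 83 and K = 4, so p_3 = (12 − 1)/(83 − 4) = 11/79 ≈ 0.1392.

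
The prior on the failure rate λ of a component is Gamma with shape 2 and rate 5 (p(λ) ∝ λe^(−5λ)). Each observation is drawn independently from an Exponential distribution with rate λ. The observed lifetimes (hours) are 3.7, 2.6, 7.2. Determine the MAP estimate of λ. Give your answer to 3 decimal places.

The Exponential(rate=λ) likelihood is ∝ λ^n e^(−λΣtᵢ). Here n = 3 and Σtᵢ = 3.7 + 2.6 + 7.2 = 13.5.
Posterior ∝ λe^(−5λ) · λ^3e^(−13.5λ) = λ^4e^(−18.5λ), i.e. Gamma(5, 18.5).
Mode = (a−1)/b = 4/18.5 ≈ 0.216.

λ̂_MAP = 0.216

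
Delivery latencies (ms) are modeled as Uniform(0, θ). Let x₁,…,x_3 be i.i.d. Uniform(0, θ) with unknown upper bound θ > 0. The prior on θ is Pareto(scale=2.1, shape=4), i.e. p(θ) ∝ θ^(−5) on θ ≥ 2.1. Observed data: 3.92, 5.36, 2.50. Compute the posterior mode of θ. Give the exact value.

θ̂_MAP = 5.36

The Uniform(0, θ) likelihood is θ^(−n) for θ ≥ max(xᵢ), zero otherwise. Here max(xᵢ) = 5.36.
Posterior ∝ θ^(−5) · θ^(−3) = θ^(−8) on θ ≥ max(2.1, 5.36) = 5.36.
This density is strictly decreasing in θ, so the posterior mode lies at the lower boundary of the support.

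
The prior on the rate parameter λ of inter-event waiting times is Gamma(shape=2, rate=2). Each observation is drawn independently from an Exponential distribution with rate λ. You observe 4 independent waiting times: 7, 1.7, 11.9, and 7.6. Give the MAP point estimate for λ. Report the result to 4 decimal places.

The Exponential(rate=λ) likelihood is ∝ λ^n e^(−λΣtᵢ). Here n = 4 and Σtᵢ = 7 + 1.7 + 11.9 + 7.6 = 28.2.
Posterior ∝ λe^(−2λ) · λ^4e^(−28.2λ) = λ^5e^(−30.2λ), i.e. Gamma(6, 30.2).
Mode = (a−1)/b = 5/30.2 ≈ 0.1656.

λ̂_MAP = 0.1656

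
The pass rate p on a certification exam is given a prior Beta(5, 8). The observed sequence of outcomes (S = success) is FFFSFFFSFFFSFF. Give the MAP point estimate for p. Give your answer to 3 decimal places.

Prior: Beta(5, 8).
Data: 3 successes in 14 trials (from the sequence). The binomial likelihood contributes p^3(1−p)^11, so the posterior is Beta(5+3, 8+11) = Beta(8, 19).
For Beta(a, b) with a, b > 1 the mode is (a−1)/(a+b−2) = 7/25 ≈ 0.280.

p̂_MAP = 0.280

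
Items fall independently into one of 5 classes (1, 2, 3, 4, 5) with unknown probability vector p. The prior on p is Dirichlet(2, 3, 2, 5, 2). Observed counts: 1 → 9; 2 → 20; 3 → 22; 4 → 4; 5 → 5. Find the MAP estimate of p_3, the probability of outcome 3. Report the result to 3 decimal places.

The posterior is Dirichlet(αᵢ + nᵢ) = Dirichlet(11, 23, 24, 9, 7).
For a Dirichlet(a₁,…,a_K) with all aᵢ > 1, the mode has j-th component (aⱼ − 1)/(Σaᵢ − K).
Here Σaᵢ = 74 and K = 5, so p_3 = (24 − 1)/(74 − 5) = 23/69 ≈ 0.333.

MAP estimate: 0.333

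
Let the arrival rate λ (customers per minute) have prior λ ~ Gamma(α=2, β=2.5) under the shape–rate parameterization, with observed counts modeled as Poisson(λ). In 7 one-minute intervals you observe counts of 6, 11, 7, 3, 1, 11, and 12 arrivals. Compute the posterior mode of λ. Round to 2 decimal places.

λ̂_MAP = 5.47

Σxᵢ = 6+11+7+3+1+11+12 = 51, with n = 7.
Posterior ∝ λe^(−2.5λ) · λ^51e^(−7λ) = λ^52e^(−9.5λ), i.e. Gamma(shape=53, rate=9.5).
The mode of a Gamma(a, b) with a ≥ 1 (shape–rate) is (a−1)/b = 52/9.5 ≈ 5.47.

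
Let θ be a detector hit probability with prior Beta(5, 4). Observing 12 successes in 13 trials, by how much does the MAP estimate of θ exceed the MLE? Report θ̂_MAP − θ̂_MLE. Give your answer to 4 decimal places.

Posterior is Beta(17, 5); MAP = (17−1)/(22−2) = 16/20 ≈ 0.80000.
MLE ignores the prior: θ̂_MLE = k/n = 12/13 ≈ 0.92308.
Difference = 16/20 − 12/13 = -8/65 ≈ -0.1231.

MAP − MLE = -0.1231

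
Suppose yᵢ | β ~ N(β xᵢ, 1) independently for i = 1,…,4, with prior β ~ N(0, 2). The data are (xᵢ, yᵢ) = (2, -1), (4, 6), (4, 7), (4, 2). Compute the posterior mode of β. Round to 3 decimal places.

log p(β | y) = −Σ(yᵢ − βxᵢ)²/(2·1) − β²/(2·2) + const.
Setting the derivative to zero: Σxᵢ(yᵢ − βxᵢ)/1 − β/2 = 0, so β = Σxᵢyᵢ / (Σxᵢ² + σ²/τ²).
Σxᵢyᵢ = 2·(-1) + 4·6 + 4·7 + 4·2 = 58; Σxᵢ² = 52; σ²/τ² = 0.5.
β̂_MAP = 58 / (52 + 0.5) = 58/52.5 ≈ 1.105.

β̂_MAP = 1.105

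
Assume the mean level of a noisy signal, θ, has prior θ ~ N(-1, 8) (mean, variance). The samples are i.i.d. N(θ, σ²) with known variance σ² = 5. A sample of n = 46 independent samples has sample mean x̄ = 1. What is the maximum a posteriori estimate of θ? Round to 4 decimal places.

n = 46, x̄ = 1.
For a Normal prior and Normal likelihood with known variance, the posterior is Normal; its mode equals its mean, the precision-weighted average.
Prior precision 1/σ₀² = 1/8 = 0.125; data precision n/σ² = 46/5 = 9.2.
θ̂ = (0.125·(-1) + 9.2·1) / (0.125 + 9.2) = 9.075/9.325 = 363/373 ≈ 0.9732.

θ̂_MAP = 0.9732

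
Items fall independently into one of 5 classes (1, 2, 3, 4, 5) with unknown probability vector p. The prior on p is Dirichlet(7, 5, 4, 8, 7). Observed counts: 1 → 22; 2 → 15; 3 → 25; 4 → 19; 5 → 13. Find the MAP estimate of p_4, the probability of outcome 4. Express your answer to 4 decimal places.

MAP estimate: 0.2167

The posterior is Dirichlet(αᵢ + nᵢ) = Dirichlet(29, 20, 29, 27, 20).
For a Dirichlet(a₁,…,a_K) with all aᵢ > 1, the mode has j-th component (aⱼ − 1)/(Σaᵢ − K).
Here Σaᵢ = 125 and K = 5, so p_4 = (27 − 1)/(125 − 5) = 26/120 ≈ 0.2167.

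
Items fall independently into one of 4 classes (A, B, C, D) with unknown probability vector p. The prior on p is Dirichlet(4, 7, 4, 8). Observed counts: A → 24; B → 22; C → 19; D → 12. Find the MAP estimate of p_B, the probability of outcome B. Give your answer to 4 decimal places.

MAP estimate of p_B = 0.2917

The posterior is Dirichlet(αᵢ + nᵢ) = Dirichlet(28, 29, 23, 20).
For a Dirichlet(a₁,…,a_K) with all aᵢ > 1, the mode has j-th component (aⱼ − 1)/(Σaᵢ − K).
Here Σaᵢ = 100 and K = 4, so p_B = (29 − 1)/(100 − 4) = 28/96 ≈ 0.2917.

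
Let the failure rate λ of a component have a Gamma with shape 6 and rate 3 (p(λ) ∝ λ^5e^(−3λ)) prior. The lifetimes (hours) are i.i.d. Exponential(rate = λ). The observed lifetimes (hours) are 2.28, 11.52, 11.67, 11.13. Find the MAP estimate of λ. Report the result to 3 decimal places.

The Exponential(rate=λ) likelihood is ∝ λ^n e^(−λΣtᵢ). Here n = 4 and Σtᵢ = 2.28 + 11.52 + 11.67 + 11.13 = 36.60.
Posterior ∝ λ^5e^(−3λ) · λ^4e^(−36.60λ) = λ^9e^(−39.60λ), i.e. Gamma(10, 39.60).
Mode = (a−1)/b = 9/39.60 ≈ 0.227.

λ̂_MAP = 0.227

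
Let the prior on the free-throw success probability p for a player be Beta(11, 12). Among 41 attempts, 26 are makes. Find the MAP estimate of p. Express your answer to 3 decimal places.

Prior: Beta(11, 12).
Data: 26 successes in 41 trials. The binomial likelihood contributes p^26(1−p)^15, so the posterior is Beta(11+26, 12+15) = Beta(37, 27).
For Beta(a, b) with a, b > 1 the mode is (a−1)/(a+b−2) = 36/62 ≈ 0.581.

p̂_MAP = 0.581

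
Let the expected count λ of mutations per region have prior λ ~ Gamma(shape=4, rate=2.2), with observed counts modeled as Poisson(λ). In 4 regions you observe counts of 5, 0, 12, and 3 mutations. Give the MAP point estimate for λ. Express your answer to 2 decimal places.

Σxᵢ = 5+0+12+3 = 20, with n = 4.
Posterior ∝ λ^3e^(−2.2λ) · λ^20e^(−4λ) = λ^23e^(−6.2λ), i.e. Gamma(shape=24, rate=6.2).
The mode of a Gamma(a, b) with a ≥ 1 (shape–rate) is (a−1)/b = 23/6.2 ≈ 3.71.

λ̂_MAP = 3.71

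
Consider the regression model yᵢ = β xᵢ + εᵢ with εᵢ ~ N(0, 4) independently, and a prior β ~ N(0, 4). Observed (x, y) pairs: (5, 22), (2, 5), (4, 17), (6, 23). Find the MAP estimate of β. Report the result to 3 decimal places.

log p(β | y) = −Σ(yᵢ − βxᵢ)²/(2·4) − β²/(2·4) + const.
Setting the derivative to zero: Σxᵢ(yᵢ − βxᵢ)/4 − β/4 = 0, so β = Σxᵢyᵢ / (Σxᵢ² + σ²/τ²).
Σxᵢyᵢ = 5·22 + 2·5 + 4·17 + 6·23 = 326; Σxᵢ² = 81; σ²/τ² = 1.
β̂_MAP = 326 / (81 + 1) = 326/82 ≈ 3.976.

β̂_MAP = 3.976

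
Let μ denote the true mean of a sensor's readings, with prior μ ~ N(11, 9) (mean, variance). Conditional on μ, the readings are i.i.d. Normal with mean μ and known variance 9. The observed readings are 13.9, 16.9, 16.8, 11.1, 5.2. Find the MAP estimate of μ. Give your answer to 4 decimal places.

n = 5; x̄ = (13.9 + 16.9 + 16.8 + 11.1 + 5.2)/5 = 63.9/5 = 12.78.
For a Normal prior and Normal likelihood with known variance, the posterior is Normal; its mode equals its mean, the precision-weighted average.
Prior precision 1/σ₀² = 1/9; data precision n/σ² = 5/9.
μ̂ = ((1/9)·11 + (5/9)·12.78) / (1/9 + 5/9) = (749/90)/(2/3) = 749/60 ≈ 12.4833.

μ̂_MAP = 12.4833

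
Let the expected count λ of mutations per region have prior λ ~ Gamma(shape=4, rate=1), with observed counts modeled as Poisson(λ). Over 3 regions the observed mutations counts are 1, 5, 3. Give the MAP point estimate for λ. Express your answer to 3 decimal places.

λ̂_MAP = 3.000

Σxᵢ = 1+5+3 = 9, with n = 3.
Posterior ∝ λ^3e^(−1λ) · λ^9e^(−3λ) = λ^12e^(−4λ), i.e. Gamma(shape=13, rate=4).
The mode of a Gamma(a, b) with a ≥ 1 (shape–rate) is (a−1)/b = 12/4 ≈ 3.000.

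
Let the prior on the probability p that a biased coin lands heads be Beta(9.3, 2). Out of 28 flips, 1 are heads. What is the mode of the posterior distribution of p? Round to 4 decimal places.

p̂_MAP = 0.2493

Prior: Beta(9.3, 2).
Data: 1 success in 28 trials. The binomial likelihood contributes p(1−p)^27, so the posterior is Beta(9.3+1, 2+27) = Beta(10.3, 29).
For Beta(a, b) with a, b > 1 the mode is (a−1)/(a+b−2) = 9.3/37.3 ≈ 0.2493.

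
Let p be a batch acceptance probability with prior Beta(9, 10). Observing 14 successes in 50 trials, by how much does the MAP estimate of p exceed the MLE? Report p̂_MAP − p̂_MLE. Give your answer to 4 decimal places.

Posterior is Beta(23, 46); MAP = (23−1)/(69−2) = 22/67 ≈ 0.32836.
MLE ignores the prior: p̂_MLE = k/n = 14/50 ≈ 0.28000.
Difference = 22/67 − 14/50 = 81/1675 ≈ 0.0484.

MAP − MLE = 0.0484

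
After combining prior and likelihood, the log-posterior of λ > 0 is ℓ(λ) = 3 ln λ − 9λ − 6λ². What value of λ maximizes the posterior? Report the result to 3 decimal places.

ℓ'(λ) = 3/λ − 9 − 12λ. Setting this to zero and multiplying by λ: 12λ² + 9λ − 3 = 0.
λ = (−9 + √(9² + 4·12·3)) / (2·12) = (−9 + √225) / 24 = (−9 + 15)/24 = 1/4.
ℓ''(λ) = −3/λ² − 12 < 0, confirming a maximum.

λ̂_MAP = 0.250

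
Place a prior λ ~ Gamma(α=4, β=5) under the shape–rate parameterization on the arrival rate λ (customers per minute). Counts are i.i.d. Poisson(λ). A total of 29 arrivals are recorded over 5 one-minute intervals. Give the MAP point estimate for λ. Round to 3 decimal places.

λ̂_MAP = 3.200

Σxᵢ = 29, n = 5.
Posterior ∝ λ^3e^(−5λ) · λ^29e^(−5λ) = λ^32e^(−10λ), i.e. Gamma(shape=33, rate=10).
The mode of a Gamma(a, b) with a ≥ 1 (shape–rate) is (a−1)/b = 32/10 ≈ 3.200.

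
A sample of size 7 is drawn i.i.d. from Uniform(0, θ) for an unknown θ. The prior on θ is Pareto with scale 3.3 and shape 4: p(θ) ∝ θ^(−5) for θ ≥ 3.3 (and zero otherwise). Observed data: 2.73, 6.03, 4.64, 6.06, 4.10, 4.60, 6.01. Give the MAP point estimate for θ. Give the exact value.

The Uniform(0, θ) likelihood is θ^(−n) for θ ≥ max(xᵢ), zero otherwise. Here max(xᵢ) = 6.06.
Posterior ∝ θ^(−5) · θ^(−7) = θ^(−12) on θ ≥ max(3.3, 6.06) = 6.06.
This density is strictly decreasing in θ, so the posterior mode lies at the lower boundary of the support.

θ̂_MAP = 6.06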